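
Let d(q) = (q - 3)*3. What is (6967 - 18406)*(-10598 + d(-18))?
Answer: 121951179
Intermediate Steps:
d(q) = -9 + 3*q (d(q) = (-3 + q)*3 = -9 + 3*q)
(6967 - 18406)*(-10598 + d(-18)) = (6967 - 18406)*(-10598 + (-9 + 3*(-18))) = -11439*(-10598 + (-9 - 54)) = -11439*(-10598 - 63) = -11439*(-10661) = 121951179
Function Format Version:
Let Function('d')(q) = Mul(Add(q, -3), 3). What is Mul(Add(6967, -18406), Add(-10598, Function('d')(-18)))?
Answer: 121951179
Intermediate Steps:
Function('d')(q) = Add(-9, Mul(3, q)) (Function('d')(q) = Mul(Add(-3, q), 3) = Add(-9, Mul(3, q)))
Mul(Add(6967, -18406), Add(-10598, Function('d')(-18))) = Mul(Add(6967, -18406), Add(-10598, Add(-9, Mul(3, -18)))) = Mul(-11439, Add(-10598, Add(-9, -54))) = Mul(-11439, Add(-10598, -63)) = Mul(-11439, -10661) = 121951179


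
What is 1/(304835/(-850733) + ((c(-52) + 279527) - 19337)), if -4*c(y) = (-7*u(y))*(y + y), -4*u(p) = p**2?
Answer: 850733/326019296891 ≈ 2.6095e-6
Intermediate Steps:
u(p) = -p**2/4
c(y) = -7*y**3/8 (c(y) = -(-(-7)*y**2/4)*(y + y)/4 = -7*y**2/4*2*y/4 = -7*y**3/8)
1/(304835/(-850733) + ((c(-52) + 279527) - 19337)) = 1/(304835/(-850733) + ((-7/8*(-52)**3 + 279527) - 19337)) = 1/(304835*(-1/850733) + ((-7/8*(-140608) + 279527) - 19337)) = 1/(-304835/850733 + ((123032 + 279527) - 19337)) = 1/(-304835/850733 + (402559 - 19337)) = 1/(-304835/850733 + 383222) = 1/(326019296891/850733) = 850733/326019296891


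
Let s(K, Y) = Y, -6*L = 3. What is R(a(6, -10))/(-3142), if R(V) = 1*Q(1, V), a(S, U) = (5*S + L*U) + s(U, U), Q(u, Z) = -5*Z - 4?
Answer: 129/3142 ≈ 0.041057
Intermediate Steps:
L = -½ (L = -⅙*3 = -½ ≈ -0.50000)
Q(u, Z) = -4 - 5*Z
a(S, U) = U/2 + 5*S (a(S, U) = (5*S - U/2) + U = U/2 + 5*S)
R(V) = -4 - 5*V (R(V) = 1*(-4 - 5*V) = -4 - 5*V)
R(a(6, -10))/(-3142) = (-4 - 5*((½)*(-10) + 5*6))/(-3142) = (-4 - 5*(-5 + 30))*(-1/3142) = (-4 - 5*25)*(-1/3142) = (-4 - 125)*(-1/3142) = -129*(-1/3142) = 129/3142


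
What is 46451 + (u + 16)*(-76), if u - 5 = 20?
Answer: 43335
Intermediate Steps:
u = 25 (u = 5 + 20 = 25)
46451 + (u + 16)*(-76) = 46451 + (25 + 16)*(-76) = 46451 + 41*(-76) = 46451 - 3116 = 43335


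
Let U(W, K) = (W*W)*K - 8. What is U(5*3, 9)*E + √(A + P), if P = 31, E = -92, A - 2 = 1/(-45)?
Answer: -185564 + 2*√1855/15 ≈ -1.8556e+5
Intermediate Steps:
A = 89/45 (A = 2 + 1/(-45) = 2 - 1/45 = 89/45 ≈ 1.9778)
U(W, K) = -8 + K*W² (U(W, K) = W²*K - 8 = K*W² - 8 = -8 + K*W²)
U(5*3, 9)*E + √(A + P) = (-8 + 9*(5*3)²)*(-92) + √(89/45 + 31) = (-8 + 9*15²)*(-92) + √(1484/45) = (-8 + 9*225)*(-92) + 2*√1855/15 = (-8 + 2025)*(-92) + 2*√1855/15 = 2017*(-92) + 2*√1855/15 = -185564 + 2*√1855/15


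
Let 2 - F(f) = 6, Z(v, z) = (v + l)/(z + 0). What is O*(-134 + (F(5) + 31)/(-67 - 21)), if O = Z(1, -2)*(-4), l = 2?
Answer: -35457/44 ≈ -805.84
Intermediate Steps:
Z(v, z) = (2 + v)/z (Z(v, z) = (v + 2)/(z + 0) = (2 + v)/z)
F(f) = -4 (F(f) = 2 - 1*6 = 2 - 6 = -4)
O = 6 (O = ((2 + 1)/(-2))*(-4) = -½*3*(-4) = -3/2*(-4) = 6)
O*(-134 + (F(5) + 31)/(-67 - 21)) = 6*(-134 + (-4 + 31)/(-67 - 21)) = 6*(-134 + 27/(-88)) = 6*(-134 + 27*(-1/88)) = 6*(-134 - 27/88) = 6*(-11819/88) = -35457/44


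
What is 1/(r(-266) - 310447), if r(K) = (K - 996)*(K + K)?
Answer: 1/360937 ≈ 2.7706e-6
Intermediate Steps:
r(K) = 2*K*(-996 + K) (r(K) = (-996 + K)*(2*K) = 2*K*(-996 + K))
1/(r(-266) - 310447) = 1/(2*(-266)*(-996 - 266) - 310447) = 1/(2*(-266)*(-1262) - 310447) = 1/(671384 - 310447) = 1/360937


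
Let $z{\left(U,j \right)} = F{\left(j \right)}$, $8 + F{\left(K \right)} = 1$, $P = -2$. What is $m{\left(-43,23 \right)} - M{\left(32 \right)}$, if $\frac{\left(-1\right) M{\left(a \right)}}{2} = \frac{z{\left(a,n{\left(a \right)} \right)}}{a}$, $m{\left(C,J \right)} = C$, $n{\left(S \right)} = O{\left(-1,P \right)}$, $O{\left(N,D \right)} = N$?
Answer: $- \frac{695}{16} \approx -43.438$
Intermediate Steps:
$n{\left(S \right)} = -1$
$F{\left(K \right)} = -7$ ($F{\left(K \right)} = -8 + 1 = -7$)
$z{\left(U,j \right)} = -7$
$M{\left(a \right)} = \frac{14}{a}$ ($M{\left(a \right)} = - 2 \left(- \frac{7}{a}\right) = \frac{14}{a}$)
$m{\left(-43,23 \right)} - M{\left(32 \right)} = -43 - \frac{14}{32} = -43 - 14 \cdot \frac{1}{32} = -43 - \frac{7}{16} = - \frac{695}{16}$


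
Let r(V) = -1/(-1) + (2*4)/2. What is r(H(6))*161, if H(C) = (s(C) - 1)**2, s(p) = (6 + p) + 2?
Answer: 805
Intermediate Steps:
s(p) = 8 + p
H(C) = (7 + C)**2 (H(C) = ((8 + C) - 1)**2 = (7 + C)**2)
r(V) = 5 (r(V) = -1*(-1) + 8*(1/2) = 1 + 4 = 5)
r(H(6))*161 = 5*161 = 805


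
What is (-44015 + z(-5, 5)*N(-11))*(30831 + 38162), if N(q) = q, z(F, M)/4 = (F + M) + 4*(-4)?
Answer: -2988155823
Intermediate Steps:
z(F, M) = -64 + 4*F + 4*M (z(F, M) = 4*((F + M) + 4*(-4)) = 4*((F + M) - 16) = 4*(-16 + F + M) = -64 + 4*F + 4*M)
(-44015 + z(-5, 5)*N(-11))*(30831 + 38162) = (-44015 + (-64 + 4*(-5) + 4*5)*(-11))*(30831 + 38162) = (-44015 + (-64 - 20 + 20)*(-11))*68993 = (-44015 - 64*(-11))*68993 = (-44015 + 704)*68993 = -43311*68993 = -2988155823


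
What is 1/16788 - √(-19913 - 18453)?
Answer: 1/16788 - I*√38366 ≈ 5.9566e-5 - 195.87*I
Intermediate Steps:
1/16788 - √(-19913 - 18453) = 1/16788 - √(-38366) = 1/16788 - I*√38366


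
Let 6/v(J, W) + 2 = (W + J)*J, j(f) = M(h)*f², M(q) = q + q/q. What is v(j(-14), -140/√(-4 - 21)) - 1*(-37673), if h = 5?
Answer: 18023717627374406/478425334465 - 49392*I/478425334465 ≈ 37673.0 - 1.0324e-7*I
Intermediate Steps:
M(q) = 1 + q (M(q) = q + 1 = 1 + q)
j(f) = 6*f² (j(f) = (1 + 5)*f² = 6*f²)
v(J, W) = 6/(-2 + J*(J + W)) (v(J, W) = 6/(-2 + (W + J)*J) = 6/(-2 + (J + W)*J) = 6/(-2 + J*(J + W)))
v(j(-14), -140/√(-4 - 21)) - 1*(-37673) = 6/(-2 + (6*(-14)²)² + (6*(-14)²)*(-140/√(-4 - 21))) - 1*(-37673) = 6/(-2 + (6*196)² + (6*196)*(-140*(-I/5))) + 37673 = 6/(-2 + 1176² + 1176*(-140*(-I/5))) + 37673 = 6/(-2 + 1382976 + 1176*(-(-28)*I)) + 37673 = 6/(-2 + 1382976 + 1176*(28*I)) + 37673 = 6/(-2 + 1382976 + 32928*I) + 37673 = 6/(1382974 + 32928*I) + 37673 = 6*((1382974 - 32928*I)/1913701337860) + 37673 = 3*(1382974 - 32928*I)/956850668930 + 37673 = 37673 + 3*(1382974 - 32928*I)/956850668930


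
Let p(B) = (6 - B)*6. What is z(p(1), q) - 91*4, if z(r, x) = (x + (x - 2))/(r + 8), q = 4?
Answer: -6913/19 ≈ -363.84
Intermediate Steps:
p(B) = 36 - 6*B
z(r, x) = (-2 + 2*x)/(8 + r) (z(r, x) = (x + (-2 + x))/(8 + r) = (-2 + 2*x)/(8 + r))
z(p(1), q) - 91*4 = 2*(-1 + 4)/(8 + (36 - 6*1)) - 91*4 = 2*3/(8 + (36 - 6)) - 364 = 2*3/(8 + 30) - 364 = 2*3/38 - 364 = 2*(1/38)*3 - 364 = 3/19 - 364 = -6913/19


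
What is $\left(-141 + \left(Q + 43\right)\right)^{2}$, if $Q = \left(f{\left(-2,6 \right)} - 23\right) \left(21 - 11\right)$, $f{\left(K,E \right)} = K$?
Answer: $121104$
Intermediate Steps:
$Q = -250$ ($Q = \left(-2 - 23\right) \left(21 - 11\right) = \left(-25\right) 10 = -250$)
$\left(-141 + \left(Q + 43\right)\right)^{2} = \left(-141 + \left(-250 + 43\right)\right)^{2} = \left(-141 - 207\right)^{2} = \left(-348\right)^{2} = 121104$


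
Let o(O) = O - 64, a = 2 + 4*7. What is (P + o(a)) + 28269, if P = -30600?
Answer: -2365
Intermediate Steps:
a = 30 (a = 2 + 28 = 30)
o(O) = -64 + O
(P + o(a)) + 28269 = (-30600 + (-64 + 30)) + 28269 = (-30600 - 34) + 28269 = -30634 + 28269 = -2365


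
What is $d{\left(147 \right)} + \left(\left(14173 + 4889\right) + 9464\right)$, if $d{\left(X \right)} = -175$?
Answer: $28351$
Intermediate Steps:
$d{\left(147 \right)} + \left(\left(14173 + 4889\right) + 9464\right) = -175 + \left(\left(14173 + 4889\right) + 9464\right) = -175 + \left(19062 + 9464\right) = -175 + 28526 = 28351$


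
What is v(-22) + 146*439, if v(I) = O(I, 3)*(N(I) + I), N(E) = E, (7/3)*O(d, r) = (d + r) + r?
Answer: 450770/7 ≈ 64396.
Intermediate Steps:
O(d, r) = 3*d/7 + 6*r/7 (O(d, r) = 3*((d + r) + r)/7 = 3*(d + 2*r)/7 = 3*d/7 + 6*r/7)
v(I) = 2*I*(18/7 + 3*I/7) (v(I) = (3*I/7 + (6/7)*3)*(I + I) = (3*I/7 + 18/7)*(2*I) = (18/7 + 3*I/7)*(2*I) = 2*I*(18/7 + 3*I/7))
v(-22) + 146*439 = (6/7)*(-22)*(6 - 22) + 146*439 = (6/7)*(-22)*(-16) + 64094 = 2112/7 + 64094 = 450770/7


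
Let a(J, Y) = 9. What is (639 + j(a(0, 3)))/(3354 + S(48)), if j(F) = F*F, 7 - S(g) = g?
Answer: 720/3313 ≈ 0.21733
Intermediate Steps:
S(g) = 7 - g
j(F) = F²
(639 + j(a(0, 3)))/(3354 + S(48)) = (639 + 9²)/(3354 + (7 - 1*48)) = (639 + 81)/(3354 + (7 - 48)) = 720/(3354 - 41) = 720/3313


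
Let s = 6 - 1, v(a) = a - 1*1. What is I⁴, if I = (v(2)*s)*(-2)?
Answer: 10000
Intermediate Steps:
v(a) = -1 + a (v(a) = a - 1 = -1 + a)
s = 5
I = -10 (I = ((-1 + 2)*5)*(-2) = (1*5)*(-2) = 5*(-2) = -10)
I⁴ = (-10)⁴ = 10000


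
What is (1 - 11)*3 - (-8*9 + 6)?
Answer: 36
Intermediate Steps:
(1 - 11)*3 - (-8*9 + 6) = -10*3 - (-72 + 6) = -30 - 1*(-66) = -30 + 66 = 36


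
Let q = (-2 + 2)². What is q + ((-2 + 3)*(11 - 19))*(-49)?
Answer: 392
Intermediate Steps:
q = 0 (q = 0² = 0)
q + ((-2 + 3)*(11 - 19))*(-49) = 0 + ((-2 + 3)*(11 - 19))*(-49) = 0 + (1*(-8))*(-49) = 0 - 8*(-49) = 0 + 392 = 392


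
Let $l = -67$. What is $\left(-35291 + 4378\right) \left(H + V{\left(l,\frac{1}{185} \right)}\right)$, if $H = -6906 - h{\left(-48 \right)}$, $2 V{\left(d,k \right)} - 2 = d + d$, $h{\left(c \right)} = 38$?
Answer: $216700130$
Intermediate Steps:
$V{\left(d,k \right)} = 1 + d$ ($V{\left(d,k \right)} = 1 + \frac{d + d}{2} = 1 + \frac{2 d}{2} = 1 + d$)
$H = -6944$ ($H = -6906 - 38 = -6944$)
$\left(-35291 + 4378\right) \left(H + V{\left(l,\frac{1}{185} \right)}\right) = \left(-35291 + 4378\right) \left(-6944 + \left(1 - 67\right)\right) = - 30913 \left(-6944 - 66\right) = \left(-30913\right) \left(-7010\right) = 216700130$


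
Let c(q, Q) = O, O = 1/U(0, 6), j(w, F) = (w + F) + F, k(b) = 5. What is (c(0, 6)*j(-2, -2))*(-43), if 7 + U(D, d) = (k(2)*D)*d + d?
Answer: -258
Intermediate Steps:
U(D, d) = -7 + d + 5*D*d (U(D, d) = -7 + ((5*D)*d + d) = -7 + (5*D*d + d) = -7 + (d + 5*D*d) = -7 + d + 5*D*d)
j(w, F) = w + 2*F (j(w, F) = (F + w) + F = w + 2*F)
O = -1 (O = 1/(-7 + 6 + 5*0*6) = 1/(-7 + 6 + 0) = 1/(-1) = -1)
c(q, Q) = -1
(c(0, 6)*j(-2, -2))*(-43) = -(-2 + 2*(-2))*(-43) = -(-2 - 4)*(-43) = -1*(-6)*(-43) = 6*(-43) = -258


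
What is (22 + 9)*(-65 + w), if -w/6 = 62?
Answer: -13547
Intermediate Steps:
w = -372 (w = -6*62 = -372)
(22 + 9)*(-65 + w) = (22 + 9)*(-65 - 372) = 31*(-437) = -13547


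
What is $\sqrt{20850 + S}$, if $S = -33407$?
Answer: $i \sqrt{12557} \approx 112.06 i$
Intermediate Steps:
$\sqrt{20850 + S} = \sqrt{20850 - 33407} = \sqrt{-12557} = i \sqrt{12557}$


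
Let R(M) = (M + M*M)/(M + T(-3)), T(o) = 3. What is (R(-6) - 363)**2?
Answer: 139129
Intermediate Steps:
R(M) = (M + M**2)/(3 + M) (R(M) = (M + M*M)/(M + 3) = (M + M**2)/(3 + M))
(R(-6) - 363)**2 = (-6*(1 - 6)/(3 - 6) - 363)**2 = (-6*(-5)/(-3) - 363)**2 = (-6*(-1/3)*(-5) - 363)**2 = (-10 - 363)**2 = (-373)**2 = 139129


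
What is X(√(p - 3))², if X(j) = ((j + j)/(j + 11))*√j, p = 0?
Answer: -6*√3/(-59*I + 11*√3) ≈ -0.051509 - 0.15951*I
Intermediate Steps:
X(j) = 2*j^(3/2)/(11 + j) (X(j) = ((2*j)/(11 + j))*√j = (2*j/(11 + j))*√j = 2*j^(3/2)/(11 + j))
X(√(p - 3))² = (2*(√(0 - 3))^(3/2)/(11 + √(0 - 3)))² = (2*(√(-3))^(3/2)/(11 + √(-3)))² = (2*(I*√3)^(3/2)/(11 + I*√3))² = (2*(3^(¾)*I^(3/2))/(11 + I*√3))² = (2*3^(¾)*I^(3/2)/(11 + I*√3))² = -12*I*√3/(11 + I*√3)²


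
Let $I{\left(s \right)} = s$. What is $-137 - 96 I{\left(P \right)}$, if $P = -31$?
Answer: $2839$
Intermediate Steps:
$-137 - 96 I{\left(P \right)} = -137 - -2976 = -137 + 2976 = 2839$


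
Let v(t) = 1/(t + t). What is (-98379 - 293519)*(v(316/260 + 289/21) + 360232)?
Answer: -2886165619139569/20444 ≈ -1.4117e+11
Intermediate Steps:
v(t) = 1/(2*t)
(-98379 - 293519)*(v(316/260 + 289/21) + 360232) = (-98379 - 293519)*(1/(2*(316/260 + 289/21)) + 360232) = -391898*(1/(2*(316*(1/260) + 289*(1/21))) + 360232) = -391898*(1/(2*(79/65 + 289/21)) + 360232) = -391898*(1/(2*(20444/1365)) + 360232) = -391898*((½)*(1365/20444) + 360232) = -391898*(1365/40888 + 360232) = -391898*14729167381/40888 = -2886165619139569/20444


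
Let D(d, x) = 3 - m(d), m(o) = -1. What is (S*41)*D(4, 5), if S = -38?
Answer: -6232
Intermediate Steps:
D(d, x) = 4 (D(d, x) = 3 - 1*(-1) = 3 + 1 = 4)
(S*41)*D(4, 5) = -38*41*4 = -1558*4 = -6232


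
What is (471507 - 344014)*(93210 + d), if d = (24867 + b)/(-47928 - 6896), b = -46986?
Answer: 651510541602387/54824 ≈ 1.1884e+10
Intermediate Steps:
d = 22119/54824 (d = (24867 - 46986)/(-47928 - 6896) = -22119/(-54824) = -22119*(-1/54824) = 22119/54824 ≈ 0.40345)
(471507 - 344014)*(93210 + d) = (471507 - 344014)*(93210 + 22119/54824) = 127493*(5110167159/54824) = 651510541602387/54824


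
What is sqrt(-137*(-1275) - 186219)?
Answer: 2*I*sqrt(2886) ≈ 107.44*I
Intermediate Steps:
sqrt(-137*(-1275) - 186219) = sqrt(174675 - 186219) = sqrt(-11544) = 2*I*sqrt(2886)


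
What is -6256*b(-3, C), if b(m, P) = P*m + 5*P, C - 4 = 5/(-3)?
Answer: -87584/3 ≈ -29195.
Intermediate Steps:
C = 7/3 (C = 4 + 5/(-3) = 4 + 5*(-⅓) = 4 - 5/3 = 7/3 ≈ 2.3333)
b(m, P) = 5*P + P*m
-6256*b(-3, C) = -43792*(5 - 3)/3 = -43792*2/3 = -6256*14/3 = -87584/3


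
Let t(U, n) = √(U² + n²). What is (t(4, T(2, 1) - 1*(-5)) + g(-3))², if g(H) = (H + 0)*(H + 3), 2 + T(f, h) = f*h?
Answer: 41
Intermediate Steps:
T(f, h) = -2 + f*h
g(H) = H*(3 + H)
(t(4, T(2, 1) - 1*(-5)) + g(-3))² = (√(4² + ((-2 + 2*1) - 1*(-5))²) - 3*(3 - 3))² = (√(16 + ((-2 + 2) + 5)²) - 3*0)² = (√(16 + (0 + 5)²) + 0)² = (√(16 + 5²) + 0)² = (√(16 + 25) + 0)² = (√41 + 0)² = (√41)² = 41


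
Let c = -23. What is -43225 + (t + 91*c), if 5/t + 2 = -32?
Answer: -1540817/34 ≈ -45318.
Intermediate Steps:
t = -5/34 (t = 5/(-2 - 32) = 5/(-34) = 5*(-1/34) = -5/34 ≈ -0.14706)
-43225 + (t + 91*c) = -43225 + (-5/34 + 91*(-23)) = -43225 + (-5/34 - 2093) = -43225 - 71167/34 = -1540817/34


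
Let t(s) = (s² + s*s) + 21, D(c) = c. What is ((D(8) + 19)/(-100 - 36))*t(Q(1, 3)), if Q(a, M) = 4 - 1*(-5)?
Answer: -4941/136 ≈ -36.331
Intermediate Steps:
Q(a, M) = 9 (Q(a, M) = 4 + 5 = 9)
t(s) = 21 + 2*s² (t(s) = (s² + s²) + 21 = 2*s² + 21 = 21 + 2*s²)
((D(8) + 19)/(-100 - 36))*t(Q(1, 3)) = ((8 + 19)/(-100 - 36))*(21 + 2*9²) = (27/(-136))*(21 + 2*81) = (27*(-1/136))*(21 + 162) = -27/136*183 = -4941/136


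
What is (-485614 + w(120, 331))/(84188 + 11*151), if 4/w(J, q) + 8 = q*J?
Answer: -4821175791/852308872 ≈ -5.6566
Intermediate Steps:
w(J, q) = 4/(-8 + J*q) (w(J, q) = 4/(-8 + q*J) = 4/(-8 + J*q))
(-485614 + w(120, 331))/(84188 + 11*151) = (-485614 + 4/(-8 + 120*331))/(84188 + 11*151) = (-485614 + 4/(-8 + 39720))/(84188 + 1661) = (-485614 + 4/39712)/85849 = (-485614 + 4*(1/39712))*(1/85849) = (-485614 + 1/9928)*(1/85849) = -4821175791/9928*1/85849 = -4821175791/852308872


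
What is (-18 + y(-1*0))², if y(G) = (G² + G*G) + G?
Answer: 324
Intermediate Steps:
y(G) = G + 2*G² (y(G) = (G² + G²) + G = 2*G² + G = G + 2*G²)
(-18 + y(-1*0))² = (-18 + (-1*0)*(1 + 2*(-1*0)))² = (-18 + 0*(1 + 2*0))² = (-18 + 0*(1 + 0))² = (-18 + 0*1)² = (-18 + 0)² = (-18)² = 324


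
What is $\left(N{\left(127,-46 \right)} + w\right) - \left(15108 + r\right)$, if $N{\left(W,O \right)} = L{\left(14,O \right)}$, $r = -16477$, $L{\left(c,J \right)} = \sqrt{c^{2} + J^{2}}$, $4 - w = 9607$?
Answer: $-8234 + 34 \sqrt{2} \approx -8185.9$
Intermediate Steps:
$w = -9603$ ($w = 4 - 9607 = -9603$)
$L{\left(c,J \right)} = \sqrt{J^{2} + c^{2}}$
$N{\left(W,O \right)} = \sqrt{196 + O^{2}}$ ($N{\left(W,O \right)} = \sqrt{O^{2} + 14^{2}} = \sqrt{O^{2} + 196} = \sqrt{196 + O^{2}}$)
$\left(N{\left(127,-46 \right)} + w\right) - \left(15108 + r\right) = \left(\sqrt{196 + \left(-46\right)^{2}} - 9603\right) - -1369 = \left(\sqrt{196 + 2116} - 9603\right) + \left(-15108 + 16477\right) = \left(\sqrt{2312} - 9603\right) + 1369 = \left(34 \sqrt{2} - 9603\right) + 1369 = \left(-9603 + 34 \sqrt{2}\right) + 1369 = -8234 + 34 \sqrt{2}$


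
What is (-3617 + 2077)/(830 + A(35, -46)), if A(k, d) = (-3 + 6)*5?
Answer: -308/169 ≈ -1.8225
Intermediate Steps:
A(k, d) = 15 (A(k, d) = 3*5 = 15)
(-3617 + 2077)/(830 + A(35, -46)) = (-3617 + 2077)/(830 + 15) = -1540/845 = -1540*1/845 = -308/169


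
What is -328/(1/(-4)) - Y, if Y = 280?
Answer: 1032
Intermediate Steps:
-328/(1/(-4)) - Y = -328/(1/(-4)) - 1*280 = -328/(-1/4) - 280 = -328*(-4) - 280 = 1312 - 280 = 1032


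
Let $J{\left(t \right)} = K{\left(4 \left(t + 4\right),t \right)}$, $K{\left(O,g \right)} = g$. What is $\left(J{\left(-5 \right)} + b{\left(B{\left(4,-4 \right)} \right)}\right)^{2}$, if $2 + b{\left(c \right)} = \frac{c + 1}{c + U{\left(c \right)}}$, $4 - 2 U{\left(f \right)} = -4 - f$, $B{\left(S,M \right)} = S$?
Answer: $\frac{169}{4} \approx 42.25$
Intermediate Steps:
$U{\left(f \right)} = 4 + \frac{f}{2}$ ($U{\left(f \right)} = 2 - \frac{-4 - f}{2} = 2 + \left(2 + \frac{f}{2}\right) = 4 + \frac{f}{2}$)
$J{\left(t \right)} = t$
$b{\left(c \right)} = -2 + \frac{1 + c}{4 + \frac{3 c}{2}}$ ($b{\left(c \right)} = -2 + \frac{c + 1}{c + \left(4 + \frac{c}{2}\right)} = -2 + \frac{1 + c}{4 + \frac{3 c}{2}}$)
$\left(J{\left(-5 \right)} + b{\left(B{\left(4,-4 \right)} \right)}\right)^{2} = \left(-5 + \frac{2 \left(-7 - 8\right)}{8 + 3 \cdot 4}\right)^{2} = \left(-5 + \frac{2 \left(-7 - 8\right)}{8 + 12}\right)^{2} = \left(-5 + 2 \cdot \frac{1}{20} \left(-15\right)\right)^{2} = \left(-5 - \frac{3}{2}\right)^{2} = \left(- \frac{13}{2}\right)^{2} = \frac{169}{4}$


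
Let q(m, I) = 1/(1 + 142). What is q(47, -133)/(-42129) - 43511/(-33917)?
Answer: 20163821500/15717782223 ≈ 1.2829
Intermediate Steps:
q(m, I) = 1/143
q(47, -133)/(-42129) - 43511/(-33917) = (1/143)/(-42129) - 43511/(-33917) = (1/143)*(-1/42129) - 43511*(-1/33917) = -1/6024447 + 3347/2609 = 20163821500/15717782223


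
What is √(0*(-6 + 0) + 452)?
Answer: 2*√113 ≈ 21.260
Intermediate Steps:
√(0*(-6 + 0) + 452) = √(0*(-6) + 452) = √(0 + 452) = √452 = 2*√113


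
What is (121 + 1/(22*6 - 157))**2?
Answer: 9144576/625 ≈ 14631.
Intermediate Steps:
(121 + 1/(22*6 - 157))**2 = (121 + 1/(132 - 157))**2 = (121 + 1/(-25))**2 = (121 - 1/25)**2 = (3024/25)**2 = 9144576/625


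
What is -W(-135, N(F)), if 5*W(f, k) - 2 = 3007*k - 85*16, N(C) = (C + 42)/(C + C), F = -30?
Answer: 9797/25 ≈ 391.88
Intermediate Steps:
N(C) = (42 + C)/(2*C) (N(C) = (42 + C)/((2*C)) = (42 + C)*(1/(2*C)) = (42 + C)/(2*C))
W(f, k) = -1358/5 + 3007*k/5 (W(f, k) = ⅖ + (3007*k - 85*16)/5 = ⅖ + (3007*k - 1360)/5 = ⅖ + (-1360 + 3007*k)/5 = ⅖ + (-272 + 3007*k/5) = -1358/5 + 3007*k/5)
-W(-135, N(F)) = -(-1358/5 + 3007*((½)*(42 - 30)/(-30))/5) = -(-1358/5 + 3007*((½)*(-1/30)*12)/5) = -(-1358/5 + (3007/5)*(-⅕)) = -(-1358/5 - 3007/25) = -1*(-9797/25) = 9797/25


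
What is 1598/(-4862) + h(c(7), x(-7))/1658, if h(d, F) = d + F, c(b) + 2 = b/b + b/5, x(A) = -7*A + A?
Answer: -179657/592735 ≈ -0.30310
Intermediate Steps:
x(A) = -6*A
c(b) = -1 + b/5 (c(b) = -2 + (b/b + b/5) = -2 + (1 + b*(⅕)) = -2 + (1 + b/5) = -1 + b/5)
h(d, F) = F + d
1598/(-4862) + h(c(7), x(-7))/1658 = 1598/(-4862) + (-6*(-7) + (-1 + (⅕)*7))/1658 = 1598*(-1/4862) + (42 + (-1 + 7/5))*(1/1658) = -47/143 + (42 + ⅖)*(1/1658) = -47/143 + (212/5)*(1/1658) = -47/143 + 106/4145 = -179657/592735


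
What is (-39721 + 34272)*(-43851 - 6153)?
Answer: 272471796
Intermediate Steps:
(-39721 + 34272)*(-43851 - 6153) = -5449*(-50004) = 272471796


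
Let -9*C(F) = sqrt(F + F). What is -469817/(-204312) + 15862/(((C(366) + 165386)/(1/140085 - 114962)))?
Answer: -294201246153632505373271/26688341065074389880 - 11611309725449*sqrt(183)/783752527460190 ≈ -11024.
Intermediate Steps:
C(F) = -sqrt(2)*sqrt(F)/9 (C(F) = -sqrt(F + F)/9 = -sqrt(2)*sqrt(F)/9)
-469817/(-204312) + 15862/(((C(366) + 165386)/(1/140085 - 114962))) = -469817/(-204312) + 15862/(((-sqrt(2)*sqrt(366)/9 + 165386)/(1/140085 - 114962))) = -469817*(-1/204312) + 15862/(((-2*sqrt(183)/9 + 165386)/(1/140085 - 114962))) = 469817/204312 + 15862/(((165386 - 2*sqrt(183)/9)/(-16104451769/140085))) = 469817/204312 + 15862/(((165386 - 2*sqrt(183)/9)*(-140085/16104451769))) = 469817/204312 + 15862/(-23168097810/16104451769 + 31130*sqrt(183)/16104451769)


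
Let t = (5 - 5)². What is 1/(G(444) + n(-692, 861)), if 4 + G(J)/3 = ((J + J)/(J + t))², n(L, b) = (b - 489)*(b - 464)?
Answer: 1/147684 ≈ 6.7712e-6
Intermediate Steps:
t = 0 (t = 0² = 0)
n(L, b) = (-489 + b)*(-464 + b)
G(J) = 0 (G(J) = -12 + 3*((J + J)/(J + 0))² = -12 + 3*((2*J)/J)² = -12 + 3*2² = -12 + 3*4 = -12 + 12 = 0)
1/(G(444) + n(-692, 861)) = 1/(0 + (226896 + 861² - 953*861)) = 1/(0 + (226896 + 741321 - 820533)) = 1/(0 + 147684) = 1/147684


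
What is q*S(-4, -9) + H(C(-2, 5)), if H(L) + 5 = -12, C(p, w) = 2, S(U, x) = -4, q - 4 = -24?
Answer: 63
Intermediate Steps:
q = -20 (q = 4 - 24 = -20)
H(L) = -17 (H(L) = -5 - 12 = -17)
q*S(-4, -9) + H(C(-2, 5)) = -20*(-4) - 17 = 80 - 17 = 63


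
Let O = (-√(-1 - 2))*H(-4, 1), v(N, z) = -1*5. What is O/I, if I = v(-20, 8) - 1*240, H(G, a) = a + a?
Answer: 2*I*√3/245 ≈ 0.014139*I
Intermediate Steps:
H(G, a) = 2*a
v(N, z) = -5
O = -2*I*√3 (O = (-√(-1 - 2))*(2*1) = -√(-3)*2 = -I*√3*2 = -2*I*√3 ≈ -3.4641*I)
I = -245 (I = -5 - 1*240 = -5 - 240 = -245)
O/I = -2*I*√3/(-245) = -2*I*√3*(-1/245) = 2*I*√3/245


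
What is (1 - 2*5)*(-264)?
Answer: 2376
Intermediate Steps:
(1 - 2*5)*(-264) = (1 - 10)*(-264) = -9*(-264) = 2376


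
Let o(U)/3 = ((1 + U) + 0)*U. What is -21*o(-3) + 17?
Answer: -361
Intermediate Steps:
o(U) = 3*U*(1 + U) (o(U) = 3*(((1 + U) + 0)*U) = 3*((1 + U)*U) = 3*(U*(1 + U)) = 3*U*(1 + U))
-21*o(-3) + 17 = -63*(-3)*(1 - 3) + 17 = -63*(-3)*(-2) + 17 = -21*18 + 17 = -378 + 17 = -361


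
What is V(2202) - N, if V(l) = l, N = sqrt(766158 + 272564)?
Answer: 2202 - sqrt(1038722) ≈ 1182.8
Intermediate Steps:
N = sqrt(1038722) ≈ 1019.2
V(2202) - N = 2202 - sqrt(1038722)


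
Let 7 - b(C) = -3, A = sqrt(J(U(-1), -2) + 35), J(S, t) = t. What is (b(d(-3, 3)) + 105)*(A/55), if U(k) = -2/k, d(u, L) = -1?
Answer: 23*sqrt(33)/11 ≈ 12.011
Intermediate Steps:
A = sqrt(33) (A = sqrt(-2 + 35) = sqrt(33) ≈ 5.7446)
b(C) = 10 (b(C) = 7 - 1*(-3) = 7 + 3 = 10)
(b(d(-3, 3)) + 105)*(A/55) = (10 + 105)*(sqrt(33)/55) = 115*(sqrt(33)*(1/55)) = 115*(sqrt(33)/55) = 23*sqrt(33)/11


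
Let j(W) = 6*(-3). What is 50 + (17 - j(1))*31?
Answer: 1135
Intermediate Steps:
j(W) = -18
50 + (17 - j(1))*31 = 50 + (17 - 1*(-18))*31 = 50 + (17 + 18)*31 = 50 + 35*31 = 50 + 1085 = 1135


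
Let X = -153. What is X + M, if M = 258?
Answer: 105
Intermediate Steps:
X + M = -153 + 258 = 105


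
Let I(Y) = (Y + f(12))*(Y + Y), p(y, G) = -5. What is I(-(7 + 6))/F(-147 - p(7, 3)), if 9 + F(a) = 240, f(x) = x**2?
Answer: -3406/231 ≈ -14.745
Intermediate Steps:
F(a) = 231 (F(a) = -9 + 240 = 231)
I(Y) = 2*Y*(144 + Y) (I(Y) = (Y + 12**2)*(Y + Y) = (Y + 144)*(2*Y) = (144 + Y)*(2*Y) = 2*Y*(144 + Y))
I(-(7 + 6))/F(-147 - p(7, 3)) = (2*(-(7 + 6))*(144 - (7 + 6)))/231 = (2*(-1*13)*(144 - 1*13))*(1/231) = (2*(-13)*(144 - 13))*(1/231) = (2*(-13)*131)*(1/231) = -3406*1/231 = -3406/231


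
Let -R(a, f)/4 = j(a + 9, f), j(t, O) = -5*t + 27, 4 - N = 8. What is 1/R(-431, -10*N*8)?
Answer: -1/8548 ≈ -0.00011699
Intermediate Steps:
N = -4 (N = 4 - 1*8 = 4 - 8 = -4)
j(t, O) = 27 - 5*t
R(a, f) = 72 + 20*a (R(a, f) = -4*(27 - 5*(a + 9)) = -4*(27 - 5*(9 + a)) = -4*(27 + (-45 - 5*a)) = -4*(-18 - 5*a) = 72 + 20*a)
1/R(-431, -10*N*8) = 1/(72 + 20*(-431)) = 1/(72 - 8620) = 1/(-8548) = -1/8548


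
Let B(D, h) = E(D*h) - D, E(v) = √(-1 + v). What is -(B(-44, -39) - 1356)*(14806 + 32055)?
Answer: 61481632 - 328027*√35 ≈ 5.9541e+7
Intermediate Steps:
B(D, h) = √(-1 + D*h) - D
-(B(-44, -39) - 1356)*(14806 + 32055) = -((√(-1 - 44*(-39)) - 1*(-44)) - 1356)*(14806 + 32055) = -((√(-1 + 1716) + 44) - 1356)*46861 = -((√1715 + 44) - 1356)*46861 = -((7*√35 + 44) - 1356)*46861 = -((44 + 7*√35) - 1356)*46861 = -(-1312 + 7*√35)*46861 = -(-61481632 + 328027*√35) = 61481632 - 328027*√35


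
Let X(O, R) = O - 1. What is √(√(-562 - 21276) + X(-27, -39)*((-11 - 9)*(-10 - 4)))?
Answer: √(-7840 + I*√21838) ≈ 0.8344 + 88.548*I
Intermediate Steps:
X(O, R) = -1 + O
√(√(-562 - 21276) + X(-27, -39)*((-11 - 9)*(-10 - 4))) = √(√(-562 - 21276) + (-1 - 27)*((-11 - 9)*(-10 - 4))) = √(√(-21838) - (-560)*(-14)) = √(I*√21838 - 28*280) = √(I*√21838 - 7840) = √(-7840 + I*√21838)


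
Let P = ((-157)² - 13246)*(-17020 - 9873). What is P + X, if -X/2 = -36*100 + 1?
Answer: -306653681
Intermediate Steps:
X = 7198 (X = -2*(-36*100 + 1) = -2*(-3600 + 1) = -2*(-3599) = 7198)
P = -306660879 (P = (24649 - 13246)*(-26893) = 11403*(-26893) = -306660879)
P + X = -306660879 + 7198 = -306653681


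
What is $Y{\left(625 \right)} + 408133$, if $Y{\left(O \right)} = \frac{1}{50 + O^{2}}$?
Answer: $\frac{159447359776}{390675} \approx 4.0813 \cdot 10^{5}$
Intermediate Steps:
$Y{\left(625 \right)} + 408133 = \frac{1}{50 + 625^{2}} + 408133 = \frac{1}{50 + 390625} + 408133 = \frac{1}{390675} + 408133 = \frac{159447359776}{390675}$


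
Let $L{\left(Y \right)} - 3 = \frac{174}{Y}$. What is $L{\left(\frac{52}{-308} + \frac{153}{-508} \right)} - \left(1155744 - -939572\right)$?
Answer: $- \frac{38529135689}{18385} \approx -2.0957 \cdot 10^{6}$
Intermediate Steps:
$L{\left(Y \right)} = 3 + \frac{174}{Y}$
$L{\left(\frac{52}{-308} + \frac{153}{-508} \right)} - \left(1155744 - -939572\right) = \left(3 + \frac{174}{\frac{52}{-308} + \frac{153}{-508}}\right) - \left(1155744 - -939572\right) = \left(3 + \frac{174}{52 \left(- \frac{1}{308}\right) + 153 \left(- \frac{1}{508}\right)}\right) - \left(1155744 + 939572\right) = \left(3 + \frac{174}{- \frac{13}{77} - \frac{153}{508}}\right) - 2095316 = \left(3 + \frac{174}{- \frac{18385}{39116}}\right) - 2095316 = \left(3 + 174 \left(- \frac{39116}{18385}\right)\right) - 2095316 = \left(3 - \frac{6806184}{18385}\right) - 2095316 = - \frac{6751029}{18385} - 2095316 = - \frac{38529135689}{18385}$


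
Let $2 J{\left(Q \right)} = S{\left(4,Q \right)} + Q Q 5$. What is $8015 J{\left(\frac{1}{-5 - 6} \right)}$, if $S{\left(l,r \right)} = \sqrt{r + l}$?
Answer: $\frac{40075}{242} + \frac{8015 \sqrt{473}}{22} \approx 8089.0$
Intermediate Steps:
$S{\left(l,r \right)} = \sqrt{l + r}$
$J{\left(Q \right)} = \frac{\sqrt{4 + Q}}{2} + \frac{5 Q^{2}}{2}$ ($J{\left(Q \right)} = \frac{\sqrt{4 + Q} + Q Q 5}{2} = \frac{\sqrt{4 + Q} + Q^{2} \cdot 5}{2} = \frac{\sqrt{4 + Q} + 5 Q^{2}}{2} = \frac{\sqrt{4 + Q}}{2} + \frac{5 Q^{2}}{2}$)
$8015 J{\left(\frac{1}{-5 - 6} \right)} = 8015 \left(\frac{\sqrt{4 + \frac{1}{-5 - 6}}}{2} + \frac{5 \left(\frac{1}{-5 - 6}\right)^{2}}{2}\right) = 8015 \left(\frac{\sqrt{4 + \frac{1}{-11}}}{2} + \frac{5 \left(\frac{1}{-11}\right)^{2}}{2}\right) = 8015 \left(\frac{\sqrt{4 - \frac{1}{11}}}{2} + \frac{5 \left(- \frac{1}{11}\right)^{2}}{2}\right) = 8015 \left(\frac{\sqrt{\frac{43}{11}}}{2} + \frac{5}{2} \cdot \frac{1}{121}\right) = 8015 \left(\frac{\frac{1}{11} \sqrt{473}}{2} + \frac{5}{242}\right) = 8015 \left(\frac{\sqrt{473}}{22} + \frac{5}{242}\right) = 8015 \left(\frac{5}{242} + \frac{\sqrt{473}}{22}\right) = \frac{40075}{242} + \frac{8015 \sqrt{473}}{22}$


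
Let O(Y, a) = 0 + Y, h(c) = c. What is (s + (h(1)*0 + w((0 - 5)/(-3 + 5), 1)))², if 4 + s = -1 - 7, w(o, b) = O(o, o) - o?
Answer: 144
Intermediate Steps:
O(Y, a) = Y
w(o, b) = 0 (w(o, b) = o - o = 0)
s = -12 (s = -4 + (-1 - 7) = -4 - 8 = -12)
(s + (h(1)*0 + w((0 - 5)/(-3 + 5), 1)))² = (-12 + (1*0 + 0))² = (-12 + (0 + 0))² = (-12 + 0)² = (-12)² = 144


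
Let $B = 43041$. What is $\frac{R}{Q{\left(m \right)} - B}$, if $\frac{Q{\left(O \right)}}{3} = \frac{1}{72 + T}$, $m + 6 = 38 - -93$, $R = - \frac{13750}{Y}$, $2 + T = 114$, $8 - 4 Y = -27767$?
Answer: $\frac{36800}{799873641} \approx 4.6007 \cdot 10^{-5}$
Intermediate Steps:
$Y = \frac{27775}{4}$ ($Y = 2 - - \frac{27767}{4} = 2 + \frac{27767}{4} = \frac{27775}{4} \approx 6943.8$)
$T = 112$ ($T = -2 + 114 = 112$)
$R = - \frac{200}{101}$ ($R = - \frac{13750}{\frac{27775}{4}} = \left(-13750\right) \frac{4}{27775} = - \frac{200}{101} \approx -1.9802$)
$m = 125$ ($m = -6 + \left(38 - -93\right) = -6 + \left(38 + 93\right) = -6 + 131 = 125$)
$Q{\left(O \right)} = \frac{3}{184}$ ($Q{\left(O \right)} = \frac{3}{72 + 112} = \frac{3}{184}$)
$\frac{R}{Q{\left(m \right)} - B} = - \frac{200}{101 \left(\frac{3}{184} - 43041\right)} = - \frac{200}{101 \left(- \frac{7919541}{184}\right)} = \left(- \frac{200}{101}\right) \left(- \frac{184}{7919541}\right) = \frac{36800}{799873641}$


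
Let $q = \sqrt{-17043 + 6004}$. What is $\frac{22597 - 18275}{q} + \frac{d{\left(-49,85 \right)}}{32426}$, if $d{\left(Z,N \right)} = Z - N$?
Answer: $- \frac{67}{16213} - \frac{4322 i \sqrt{11039}}{11039} \approx -0.0041325 - 41.136 i$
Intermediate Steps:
$q = i \sqrt{11039}$ ($q = \sqrt{-11039} = i \sqrt{11039} \approx 105.07 i$)
$\frac{22597 - 18275}{q} + \frac{d{\left(-49,85 \right)}}{32426} = \frac{22597 - 18275}{i \sqrt{11039}} + \frac{-49 - 85}{32426} = 4322 \left(- \frac{i \sqrt{11039}}{11039}\right) + \left(-49 - 85\right) \frac{1}{32426} = - \frac{4322 i \sqrt{11039}}{11039} - \frac{67}{16213} = - \frac{67}{16213} - \frac{4322 i \sqrt{11039}}{11039}$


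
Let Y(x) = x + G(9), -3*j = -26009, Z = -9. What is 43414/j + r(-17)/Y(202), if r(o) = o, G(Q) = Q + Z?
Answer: 25866731/5253818 ≈ 4.9234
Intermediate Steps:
G(Q) = -9 + Q (G(Q) = Q - 9 = -9 + Q)
j = 26009/3 (j = -⅓*(-26009) = 26009/3 ≈ 8669.7)
Y(x) = x (Y(x) = x + (-9 + 9) = x + 0 = x)
43414/j + r(-17)/Y(202) = 43414/(26009/3) - 17/202 = 43414*(3/26009) - 17*1/202 = 130242/26009 - 17/202 = 25866731/5253818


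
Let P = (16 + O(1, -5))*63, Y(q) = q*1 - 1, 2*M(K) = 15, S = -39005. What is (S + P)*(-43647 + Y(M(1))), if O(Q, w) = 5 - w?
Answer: 3261429127/2 ≈ 1.6307e+9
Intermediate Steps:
M(K) = 15/2 (M(K) = (½)*15 = 15/2)
Y(q) = -1 + q (Y(q) = q - 1 = -1 + q)
P = 1638 (P = (16 + (5 - 1*(-5)))*63 = (16 + (5 + 5))*63 = (16 + 10)*63 = 26*63 = 1638)
(S + P)*(-43647 + Y(M(1))) = (-39005 + 1638)*(-43647 + (-1 + 15/2)) = -37367*(-43647 + 13/2) = -37367*(-87281/2) = 3261429127/2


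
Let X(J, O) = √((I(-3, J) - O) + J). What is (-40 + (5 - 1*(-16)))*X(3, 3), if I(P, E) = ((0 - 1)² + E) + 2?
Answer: -19*√6 ≈ -46.540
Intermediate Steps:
I(P, E) = 3 + E (I(P, E) = ((-1)² + E) + 2 = (1 + E) + 2 = 3 + E)
X(J, O) = √(3 - O + 2*J) (X(J, O) = √(((3 + J) - O) + J) = √((3 + J - O) + J) = √(3 - O + 2*J))
(-40 + (5 - 1*(-16)))*X(3, 3) = (-40 + (5 - 1*(-16)))*√(3 - 1*3 + 2*3) = (-40 + (5 + 16))*√(3 - 3 + 6) = (-40 + 21)*√6 = -19*√6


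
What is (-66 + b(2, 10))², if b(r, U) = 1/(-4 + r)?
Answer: 17689/4 ≈ 4422.3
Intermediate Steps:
(-66 + b(2, 10))² = (-66 + 1/(-4 + 2))² = (-66 + 1/(-2))² = (-66 - ½)² = (-133/2)² = 17689/4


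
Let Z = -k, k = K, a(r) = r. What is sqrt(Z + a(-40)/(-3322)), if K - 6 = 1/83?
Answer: I*sqrt(114037378477)/137863 ≈ 2.4495*I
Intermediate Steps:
K = 499/83 (K = 6 + 1/83 = 499/83 ≈ 6.0120)
k = 499/83 ≈ 6.0120
Z = -499/83 (Z = -1*499/83 = -499/83 ≈ -6.0120)
sqrt(Z + a(-40)/(-3322)) = sqrt(-499/83 - 40/(-3322)) = sqrt(-499/83 - 40*(-1/3322)) = sqrt(-499/83 + 20/1661) = sqrt(-827179/137863) = I*sqrt(114037378477)/137863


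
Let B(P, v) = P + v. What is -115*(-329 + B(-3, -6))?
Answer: 38870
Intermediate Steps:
-115*(-329 + B(-3, -6)) = -115*(-329 + (-3 - 6)) = -115*(-329 - 9) = -115*(-338) = 38870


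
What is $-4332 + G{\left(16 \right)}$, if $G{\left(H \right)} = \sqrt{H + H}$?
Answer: $-4332 + 4 \sqrt{2} \approx -4326.3$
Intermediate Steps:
$G{\left(H \right)} = \sqrt{2} \sqrt{H}$ ($G{\left(H \right)} = \sqrt{2 H} = \sqrt{2} \sqrt{H}$)
$-4332 + G{\left(16 \right)} = -4332 + \sqrt{2} \sqrt{16} = -4332 + \sqrt{2} \cdot 4 = -4332 + 4 \sqrt{2}$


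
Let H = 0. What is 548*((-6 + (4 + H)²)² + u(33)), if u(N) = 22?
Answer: 66856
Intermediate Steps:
548*((-6 + (4 + H)²)² + u(33)) = 548*((-6 + (4 + 0)²)² + 22) = 548*((-6 + 4²)² + 22) = 548*((-6 + 16)² + 22) = 548*(10² + 22) = 548*(100 + 22) = 548*122 = 66856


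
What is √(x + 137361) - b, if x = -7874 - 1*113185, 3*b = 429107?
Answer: -429107/3 + √16302 ≈ -1.4291e+5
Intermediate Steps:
b = 429107/3 (b = (⅓)*429107 = 429107/3 ≈ 1.4304e+5)
x = -121059 (x = -7874 - 113185 = -121059)
√(x + 137361) - b = √(-121059 + 137361) - 1*429107/3 = √16302 - 429107/3 = -429107/3 + √16302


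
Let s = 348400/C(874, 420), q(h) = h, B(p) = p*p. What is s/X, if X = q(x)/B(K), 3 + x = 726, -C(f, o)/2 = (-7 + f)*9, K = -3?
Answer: -174200/626841 ≈ -0.27790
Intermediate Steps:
B(p) = p**2
C(f, o) = 126 - 18*f (C(f, o) = -2*(-7 + f)*9 = -2*(-63 + 9*f) = 126 - 18*f)
x = 723 (x = -3 + 726 = 723)
s = -174200/7803 (s = 348400/(126 - 18*874) = 348400/(126 - 15732) = 348400/(-15606) = 348400*(-1/15606) = -174200/7803 ≈ -22.325)
X = 241/3 (X = 723/((-3)**2) = 723/9 = 723*(1/9) = 241/3 ≈ 80.333)
s/X = -174200/(7803*241/3) = -174200/7803*3/241 = -174200/626841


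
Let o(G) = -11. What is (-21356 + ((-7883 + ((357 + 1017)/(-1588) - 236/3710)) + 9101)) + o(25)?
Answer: -29678225707/1472870 ≈ -20150.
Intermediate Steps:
(-21356 + ((-7883 + ((357 + 1017)/(-1588) - 236/3710)) + 9101)) + o(25) = (-21356 + ((-7883 + ((357 + 1017)/(-1588) - 236/3710)) + 9101)) - 11 = (-21356 + ((-7883 + (1374*(-1/1588) - 236*1/3710)) + 9101)) - 11 = (-21356 + ((-7883 + (-687/794 - 118/1855)) + 9101)) - 11 = (-21356 + ((-7883 - 1368077/1472870) + 9101)) - 11 = (-21356 + (-11612002287/1472870 + 9101)) - 11 = (-21356 + 1792587583/1472870) - 11 = -29662024137/1472870 - 11 = -29678225707/1472870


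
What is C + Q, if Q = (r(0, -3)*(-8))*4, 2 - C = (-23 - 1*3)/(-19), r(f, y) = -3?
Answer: 1836/19 ≈ 96.632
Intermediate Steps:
C = 12/19 (C = 2 - (-23 - 1*3)/(-19) = 2 - (-23 - 3)*(-1)/19 = 2 - (-26)*(-1)/19 = 2 - 1*26/19 = 2 - 26/19 = 12/19 ≈ 0.63158)
Q = 96 (Q = -3*(-8)*4 = 24*4 = 96)
C + Q = 12/19 + 96 = 1836/19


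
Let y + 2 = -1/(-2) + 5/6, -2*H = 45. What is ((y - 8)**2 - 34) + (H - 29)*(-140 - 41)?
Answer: 168527/18 ≈ 9362.6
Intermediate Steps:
H = -45/2 (H = -1/2*45 = -45/2 ≈ -22.500)
y = -2/3 (y = -2 + (-1/(-2) + 5/6) = -2 + (-1*(-1/2) + 5*(1/6)) = -2 + (1/2 + 5/6) = -2 + 4/3 = -2/3 ≈ -0.66667)
((y - 8)**2 - 34) + (H - 29)*(-140 - 41) = ((-2/3 - 8)**2 - 34) + (-45/2 - 29)*(-140 - 41) = ((-26/3)**2 - 34) - 103/2*(-181) = (676/9 - 34) + 18643/2 = 370/9 + 18643/2 = 168527/18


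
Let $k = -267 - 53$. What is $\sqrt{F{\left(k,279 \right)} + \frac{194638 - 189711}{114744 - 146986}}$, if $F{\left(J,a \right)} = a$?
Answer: $\frac{\sqrt{5915808878}}{4606} \approx 16.699$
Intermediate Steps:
$k = -320$ ($k = -267 - 53 = -320$)
$\sqrt{F{\left(k,279 \right)} + \frac{194638 - 189711}{114744 - 146986}} = \sqrt{279 + \frac{194638 - 189711}{114744 - 146986}} = \sqrt{279 + \frac{4927}{-32242}} = \sqrt{279 + 4927 \left(- \frac{1}{32242}\right)} = \sqrt{279 - \frac{4927}{32242}} = \sqrt{\frac{8990591}{32242}} = \frac{\sqrt{5915808878}}{4606}$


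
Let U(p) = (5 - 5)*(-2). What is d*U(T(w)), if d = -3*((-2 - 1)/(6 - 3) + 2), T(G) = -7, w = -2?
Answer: 0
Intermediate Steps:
U(p) = 0 (U(p) = 0*(-2) = 0)
d = -3 (d = -3*(-3/3 + 2) = -3*(-3*1/3 + 2) = -3*(-1 + 2) = -3*1 = -3)
d*U(T(w)) = -3*0 = 0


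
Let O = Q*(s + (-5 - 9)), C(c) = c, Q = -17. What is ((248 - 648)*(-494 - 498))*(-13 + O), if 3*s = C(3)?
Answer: 82534400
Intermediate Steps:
s = 1 (s = (1/3)*3 = 1)
O = 221 (O = -17*(1 + (-5 - 9)) = -17*(1 - 14) = -17*(-13) = 221)
((248 - 648)*(-494 - 498))*(-13 + O) = ((248 - 648)*(-494 - 498))*(-13 + 221) = -400*(-992)*208 = 396800*208 = 82534400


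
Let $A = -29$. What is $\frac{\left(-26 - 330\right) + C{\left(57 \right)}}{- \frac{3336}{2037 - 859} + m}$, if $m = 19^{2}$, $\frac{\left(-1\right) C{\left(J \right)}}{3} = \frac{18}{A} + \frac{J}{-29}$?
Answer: $- \frac{5948311}{6117869} \approx -0.97228$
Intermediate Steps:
$C{\left(J \right)} = \frac{54}{29} + \frac{3 J}{29}$ ($C{\left(J \right)} = - 3 \left(\frac{18}{-29} + \frac{J}{-29}\right) = - 3 \left(18 \left(- \frac{1}{29}\right) + J \left(- \frac{1}{29}\right)\right) = - 3 \left(- \frac{18}{29} - \frac{J}{29}\right) = \frac{54}{29} + \frac{3 J}{29}$)
$m = 361$
$\frac{\left(-26 - 330\right) + C{\left(57 \right)}}{- \frac{3336}{2037 - 859} + m} = \frac{\left(-26 - 330\right) + \left(\frac{54}{29} + \frac{3}{29} \cdot 57\right)}{- \frac{3336}{2037 - 859} + 361} = \frac{\left(-26 - 330\right) + \left(\frac{54}{29} + \frac{171}{29}\right)}{- \frac{3336}{2037 - 859} + 361} = \frac{-356 + \frac{225}{29}}{- \frac{3336}{1178} + 361} = - \frac{10099}{29 \left(\left(-3336\right) \frac{1}{1178} + 361\right)} = - \frac{10099}{29 \left(- \frac{1668}{589} + 361\right)} = - \frac{10099}{29 \cdot \frac{210961}{589}} = \left(- \frac{10099}{29}\right) \frac{589}{210961} = - \frac{5948311}{6117869}$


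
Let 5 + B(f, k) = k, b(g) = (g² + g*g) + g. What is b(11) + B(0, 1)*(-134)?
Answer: 789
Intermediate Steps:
b(g) = g + 2*g² (b(g) = (g² + g²) + g = 2*g² + g = g + 2*g²)
B(f, k) = -5 + k
b(11) + B(0, 1)*(-134) = 11*(1 + 2*11) + (-5 + 1)*(-134) = 11*(1 + 22) - 4*(-134) = 11*23 + 536 = 253 + 536 = 789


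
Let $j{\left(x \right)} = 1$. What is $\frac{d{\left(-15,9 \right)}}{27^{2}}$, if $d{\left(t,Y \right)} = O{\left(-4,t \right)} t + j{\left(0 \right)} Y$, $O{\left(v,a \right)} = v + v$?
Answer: $\frac{43}{243} \approx 0.17695$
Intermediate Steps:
$O{\left(v,a \right)} = 2 v$
$d{\left(t,Y \right)} = Y - 8 t$ ($d{\left(t,Y \right)} = 2 \left(-4\right) t + 1 Y = - 8 t + Y = Y - 8 t$)
$\frac{d{\left(-15,9 \right)}}{27^{2}} = \frac{9 - -120}{27^{2}} = \frac{9 + 120}{729} = 129 \cdot \frac{1}{729} = \frac{43}{243}$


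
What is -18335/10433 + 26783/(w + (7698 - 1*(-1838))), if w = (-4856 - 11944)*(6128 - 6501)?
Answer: -114789859521/65476840288 ≈ -1.7531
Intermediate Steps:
w = 6266400 (w = -16800*(-373) = 6266400)
-18335/10433 + 26783/(w + (7698 - 1*(-1838))) = -18335/10433 + 26783/(6266400 + (7698 - 1*(-1838))) = -18335*1/10433 + 26783/(6266400 + (7698 + 1838)) = -18335/10433 + 26783/(6266400 + 9536) = -18335/10433 + 26783/6275936 = -114789859521/65476840288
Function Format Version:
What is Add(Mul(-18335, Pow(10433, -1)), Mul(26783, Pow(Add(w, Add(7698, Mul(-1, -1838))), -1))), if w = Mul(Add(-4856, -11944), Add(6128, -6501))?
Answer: Rational(-114789859521, 65476840288) ≈ -1.7531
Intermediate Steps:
w = 6266400 (w = Mul(-16800, -373) = 6266400)
Add(Mul(-18335, Pow(10433, -1)), Mul(26783, Pow(Add(w, Add(7698, Mul(-1, -1838))), -1))) = Add(Mul(-18335, Pow(10433, -1)), Mul(26783, Pow(Add(6266400, Add(7698, Mul(-1, -1838))), -1))) = Add(Mul(-18335, Rational(1, 10433)), Mul(26783, Pow(Add(6266400, Add(7698, 1838)), -1))) = Add(Rational(-18335, 10433), Mul(26783, Pow(Add(6266400, 9536), -1))) = Add(Rational(-18335, 10433), Mul(26783, Pow(6275936, -1))) = Add(Rational(-18335, 10433), Mul(26783, Rational(1, 6275936))) = Add(Rational(-18335, 10433), Rational(26783, 6275936)) = Rational(-114789859521, 65476840288)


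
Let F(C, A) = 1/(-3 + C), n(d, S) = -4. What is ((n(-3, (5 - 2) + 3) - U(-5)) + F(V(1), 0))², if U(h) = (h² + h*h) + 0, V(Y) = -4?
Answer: 143641/49 ≈ 2931.4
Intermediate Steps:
U(h) = 2*h² (U(h) = (h² + h²) + 0 = 2*h² + 0 = 2*h²)
((n(-3, (5 - 2) + 3) - U(-5)) + F(V(1), 0))² = ((-4 - 2*(-5)²) + 1/(-3 - 4))² = ((-4 - 2*25) + 1/(-7))² = ((-4 - 1*50) - ⅐)² = ((-4 - 50) - ⅐)² = (-54 - ⅐)² = (-379/7)² = 143641/49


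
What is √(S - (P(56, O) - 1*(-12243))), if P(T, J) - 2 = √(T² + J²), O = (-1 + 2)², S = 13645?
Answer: √(1400 - √3137) ≈ 36.660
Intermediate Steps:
O = 1 (O = 1² = 1)
P(T, J) = 2 + √(J² + T²) (P(T, J) = 2 + √(T² + J²) = 2 + √(J² + T²))
√(S - (P(56, O) - 1*(-12243))) = √(13645 - ((2 + √(1² + 56²)) - 1*(-12243))) = √(13645 - ((2 + √(1 + 3136)) + 12243)) = √(13645 - ((2 + √3137) + 12243)) = √(13645 - (12245 + √3137)) = √(13645 + (-12245 - √3137)) = √(1400 - √3137)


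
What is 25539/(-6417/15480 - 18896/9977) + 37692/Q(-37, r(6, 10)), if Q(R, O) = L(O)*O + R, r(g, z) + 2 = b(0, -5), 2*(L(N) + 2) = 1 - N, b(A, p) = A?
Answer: -159912363349/13204907 ≈ -12110.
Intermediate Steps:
L(N) = -3/2 - N/2 (L(N) = -2 + (1 - N)/2 = -2 + (½ - N/2) = -3/2 - N/2)
r(g, z) = -2 (r(g, z) = -2 + 0 = -2)
Q(R, O) = R + O*(-3/2 - O/2) (Q(R, O) = (-3/2 - O/2)*O + R = O*(-3/2 - O/2) + R = R + O*(-3/2 - O/2))
25539/(-6417/15480 - 18896/9977) + 37692/Q(-37, r(6, 10)) = 25539/(-6417/15480 - 18896/9977) + 37692/(-37 - ½*(-2)*(3 - 2)) = 25539/(-6417*1/15480 - 18896*1/9977) + 37692/(-37 - ½*(-2)*1) = 25539/(-713/1720 - 18896/9977) + 37692/(-37 + 1) = 25539/(-39614721/17160440) + 37692/(-36) = 25539*(-17160440/39614721) + 37692*(-1/36) = -146086825720/13204907 - 1047 = -159912363349/13204907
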